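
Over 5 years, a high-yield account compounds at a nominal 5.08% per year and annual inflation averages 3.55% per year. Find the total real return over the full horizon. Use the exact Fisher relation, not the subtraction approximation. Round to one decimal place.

7.6%

The annual real rate is (1+5.08%)/(1+3.55%) − 1 = 1.4775%.
Compounded over 5 years: (1 + 0.014775)^5 − 1 ≈ 0.07609.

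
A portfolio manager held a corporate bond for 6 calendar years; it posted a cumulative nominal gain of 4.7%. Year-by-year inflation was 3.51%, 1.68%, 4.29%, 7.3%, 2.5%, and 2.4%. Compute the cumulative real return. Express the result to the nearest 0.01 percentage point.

-15.30%

Cumulative inflation factor: 1.0351 × 1.0168 × 1.0429 × 1.073 × 1.025 × 1.024 ≈ 1.23619.
Nominal growth factor: 1.04700. Real growth factor = 1.04700 / 1.23619 ≈ 0.84696.
Total real return ≈ -15.3041%.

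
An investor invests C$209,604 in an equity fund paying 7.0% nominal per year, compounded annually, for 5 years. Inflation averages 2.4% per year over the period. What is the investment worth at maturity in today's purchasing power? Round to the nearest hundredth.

C$261,107.09

Nominal value at maturity: C$209,604 × (1 + 7.0%)^5 ≈ C$293,980.45.
Price-level factor over 5 years: (1 + 2.4%)^5 ≈ 1.1258999068.
The maturity value deflated by that factor is the answer in today's purchasing power.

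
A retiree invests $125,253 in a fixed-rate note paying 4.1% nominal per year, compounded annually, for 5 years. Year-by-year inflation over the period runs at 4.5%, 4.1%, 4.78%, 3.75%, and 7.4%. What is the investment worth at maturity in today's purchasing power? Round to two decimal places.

$120,560.21

Nominal value at maturity: $125,253 × (1 + 4.1%)^5 ≈ $153,123.48.
Price-level factor over 5 years: 1.045 × 1.041 × 1.0478 × 1.0375 × 1.074 ≈ 1.2700996631.
The maturity value deflated by that factor is the answer in today's purchasing power.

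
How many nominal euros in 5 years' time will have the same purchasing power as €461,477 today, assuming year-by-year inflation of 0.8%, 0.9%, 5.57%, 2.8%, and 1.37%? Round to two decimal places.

Cumulative price-level factor: 1.008 × 1.009 × 1.0557 × 1.028 × 1.0137 ≈ 1.1189090359.
The nominal amount required is €461,477 scaled up by that factor.

€516,350.79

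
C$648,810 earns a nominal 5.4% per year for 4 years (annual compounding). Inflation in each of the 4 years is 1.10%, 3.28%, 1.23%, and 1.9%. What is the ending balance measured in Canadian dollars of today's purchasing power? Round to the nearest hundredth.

C$743,411.32

Nominal value at maturity: C$648,810 × (1 + 5.4%)^4 ≈ C$800,718.71.
Price-level factor over 4 years: 1.0110 × 1.0328 × 1.0123 × 1.019 ≈ 1.0770870534.
The maturity value deflated by that factor is the answer in today's purchasing power.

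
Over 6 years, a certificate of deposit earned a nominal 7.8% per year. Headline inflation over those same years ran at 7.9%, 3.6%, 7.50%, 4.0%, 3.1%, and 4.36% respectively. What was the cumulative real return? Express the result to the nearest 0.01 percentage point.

16.71%

Cumulative inflation factor: 1.079 × 1.036 × 1.0750 × 1.040 × 1.031 × 1.0436 ≈ 1.34467.
Nominal growth factor: 1.56932. Real growth factor = 1.56932 / 1.34467 ≈ 1.16707.
Total real return ≈ 16.7070%.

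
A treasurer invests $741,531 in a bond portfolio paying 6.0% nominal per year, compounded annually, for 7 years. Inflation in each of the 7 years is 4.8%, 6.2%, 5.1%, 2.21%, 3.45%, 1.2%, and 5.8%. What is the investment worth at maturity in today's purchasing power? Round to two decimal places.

Nominal value at maturity: $741,531 × (1 + 6.0%)^7 ≈ $1,114,988.45.
Price-level factor over 7 years: 1.048 × 1.062 × 1.051 × 1.0221 × 1.0345 × 1.012 × 1.058 ≈ 1.3242762152.
The maturity value deflated by that factor is the answer in today's purchasing power.

$841,960.64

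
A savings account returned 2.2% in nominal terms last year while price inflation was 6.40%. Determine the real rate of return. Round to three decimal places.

Real return via the Fisher equation: (1 + 2.2%)/(1 + 6.40%) − 1 = 1.022/1.0640 − 1 ≈ -0.03947.

-3.947%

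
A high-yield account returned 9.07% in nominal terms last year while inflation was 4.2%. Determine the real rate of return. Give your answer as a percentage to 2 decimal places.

4.67%

Real return via the Fisher equation: (1 + 9.07%)/(1 + 4.2%) − 1 = 1.0907/1.042 − 1 ≈ 0.04674.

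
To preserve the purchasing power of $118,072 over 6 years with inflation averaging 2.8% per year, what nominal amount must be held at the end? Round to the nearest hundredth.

$139,349.56

Cumulative price-level factor: (1+2.8%)^6 ≈ 1.1802083636.
The nominal amount required is $118,072 scaled up by that factor.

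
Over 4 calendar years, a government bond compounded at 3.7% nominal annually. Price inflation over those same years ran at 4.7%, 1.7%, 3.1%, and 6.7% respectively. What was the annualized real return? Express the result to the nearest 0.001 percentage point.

Cumulative inflation factor: 1.047 × 1.017 × 1.031 × 1.067 ≈ 1.17136.
Nominal growth factor: 1.15642. Real growth factor = 1.15642 / 1.17136 ≈ 0.98724.
Annualized: 0.98724^(1/4) − 1 ≈ -0.00320.

-0.320%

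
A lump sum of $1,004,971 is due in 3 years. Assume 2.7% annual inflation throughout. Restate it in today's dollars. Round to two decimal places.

Price-level factor over 3 years: (1 + 2.7%)^3 = 1.083206683.
Purchasing power today: $1,004,971 divided by that factor.

$927,774.00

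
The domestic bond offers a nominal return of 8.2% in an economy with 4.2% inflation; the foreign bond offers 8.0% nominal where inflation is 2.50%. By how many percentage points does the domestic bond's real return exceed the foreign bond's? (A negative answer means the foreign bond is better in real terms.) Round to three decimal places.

The domestic bond real return: 1.082/1.042 − 1 = 3.8388%.
The foreign bond real return: 1.080/1.0250 − 1 = 5.3659%.
Difference: 3.8388 − 5.3659 = -1.5271 pp.

-1.527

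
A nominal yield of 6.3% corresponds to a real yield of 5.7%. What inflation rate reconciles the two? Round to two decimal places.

0.57%

From (1+r_nom) = (1+r_real)(1+π), we get 1+π = (1 + 6.3%)/(1 + 5.7%) = 1.063/1.057 ≈ 1.00568.
So π ≈ 0.5676%.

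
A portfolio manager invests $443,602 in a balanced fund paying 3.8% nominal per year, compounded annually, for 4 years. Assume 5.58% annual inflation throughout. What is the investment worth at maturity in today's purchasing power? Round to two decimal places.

Nominal value at maturity: $443,602 × (1 + 3.8%)^4 ≈ $514,971.16.
Price-level factor over 4 years: (1 + 5.58%)^4 ≈ 1.2425864992.
Dividing the nominal maturity value by the price-level factor gives the value in today's money.

$414,434.86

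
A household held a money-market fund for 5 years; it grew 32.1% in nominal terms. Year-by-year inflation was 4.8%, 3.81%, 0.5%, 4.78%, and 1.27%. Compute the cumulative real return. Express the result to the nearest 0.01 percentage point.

Cumulative inflation factor: 1.048 × 1.0381 × 1.005 × 1.0478 × 1.0127 ≈ 1.16018.
Nominal growth factor: 1.32100. Real growth factor = 1.32100 / 1.16018 ≈ 1.13862.
Total real return ≈ 13.8615%.

13.86%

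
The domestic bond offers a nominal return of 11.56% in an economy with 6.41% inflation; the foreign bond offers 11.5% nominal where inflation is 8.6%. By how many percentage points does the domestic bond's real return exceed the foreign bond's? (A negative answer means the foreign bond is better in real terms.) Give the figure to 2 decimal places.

2.17

The domestic bond real return: 1.1156/1.0641 − 1 = 4.840%.
The foreign bond real return: 1.115/1.086 − 1 = 2.670%.
Difference: 4.840 − 2.670 = 2.170 pp.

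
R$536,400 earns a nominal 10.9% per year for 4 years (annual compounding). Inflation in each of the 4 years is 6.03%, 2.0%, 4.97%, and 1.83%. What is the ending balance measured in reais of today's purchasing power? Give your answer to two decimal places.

Nominal value at maturity: R$536,400 × (1 + 10.9%)^4 ≈ R$811,362.54.
Price-level factor over 4 years: 1.0603 × 1.020 × 1.0497 × 1.0183 ≈ 1.1560320485.
Dividing the nominal maturity value by the price-level factor gives the value in today's money.

R$701,851.25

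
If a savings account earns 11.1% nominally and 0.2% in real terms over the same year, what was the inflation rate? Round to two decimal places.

From (1+r_nom) = (1+r_real)(1+π), we get 1+π = (1 + 11.1%)/(1 + 0.2%) = 1.111/1.002 ≈ 1.10878.
So π ≈ 10.8782%.

10.88%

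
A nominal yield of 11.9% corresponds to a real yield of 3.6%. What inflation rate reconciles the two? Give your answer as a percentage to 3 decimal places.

8.012%

From (1+r_nom) = (1+r_real)(1+π), we get 1+π = (1 + 11.9%)/(1 + 3.6%) = 1.119/1.036 ≈ 1.08012.
So π ≈ 8.0116%.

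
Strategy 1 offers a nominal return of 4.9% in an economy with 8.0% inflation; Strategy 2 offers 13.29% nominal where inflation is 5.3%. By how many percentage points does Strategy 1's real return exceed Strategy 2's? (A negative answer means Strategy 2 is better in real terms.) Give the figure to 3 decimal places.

Strategy 1 real return: 1.049/1.080 − 1 = -2.8704%.
Strategy 2 real return: 1.1329/1.053 − 1 = 7.5878%.
Difference: -2.8704 − 7.5878 = -10.4582 pp.

-10.458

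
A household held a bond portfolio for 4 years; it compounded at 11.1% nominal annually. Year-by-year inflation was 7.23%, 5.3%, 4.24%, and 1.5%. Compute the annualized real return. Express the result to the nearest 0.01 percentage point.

Cumulative inflation factor: 1.0723 × 1.053 × 1.0424 × 1.015 ≈ 1.19466.
Nominal growth factor: 1.52355. Real growth factor = 1.52355 / 1.19466 ≈ 1.27530.
Annualized: 1.27530^(1/4) − 1 ≈ 0.06268.

6.27%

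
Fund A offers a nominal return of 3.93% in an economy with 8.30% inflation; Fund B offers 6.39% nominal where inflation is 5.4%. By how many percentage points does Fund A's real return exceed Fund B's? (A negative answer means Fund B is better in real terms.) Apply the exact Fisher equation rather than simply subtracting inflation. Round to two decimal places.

Fund A real return: 1.0393/1.0830 − 1 = -4.035%.
Fund B real return: 1.0639/1.054 − 1 = 0.939%.
Difference: -4.035 − 0.939 = -4.974 pp.

-4.97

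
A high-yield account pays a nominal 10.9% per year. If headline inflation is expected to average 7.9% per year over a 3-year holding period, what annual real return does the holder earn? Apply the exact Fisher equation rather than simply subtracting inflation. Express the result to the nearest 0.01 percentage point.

With constant rates the annual real return is the same each year: (1+10.9%)/(1+7.9%) − 1 = 0.02780.

2.78%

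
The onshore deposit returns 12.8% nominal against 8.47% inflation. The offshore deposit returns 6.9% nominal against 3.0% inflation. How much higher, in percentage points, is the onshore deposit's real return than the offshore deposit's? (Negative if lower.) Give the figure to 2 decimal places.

0.21

The onshore deposit real return: 1.128/1.0847 − 1 = 3.992%.
The offshore deposit real return: 1.069/1.030 − 1 = 3.786%.
Difference: 3.992 − 3.786 = 0.206 pp.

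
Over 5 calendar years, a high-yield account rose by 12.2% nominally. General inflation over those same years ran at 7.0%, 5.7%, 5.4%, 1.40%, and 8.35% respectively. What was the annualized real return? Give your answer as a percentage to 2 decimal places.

-3.05%

Cumulative inflation factor: 1.070 × 1.057 × 1.054 × 1.0140 × 1.0835 ≈ 1.30968.
Nominal growth factor: 1.12200. Real growth factor = 1.12200 / 1.30968 ≈ 0.85670.
Annualized: 0.85670^(1/5) − 1 ≈ -0.03046.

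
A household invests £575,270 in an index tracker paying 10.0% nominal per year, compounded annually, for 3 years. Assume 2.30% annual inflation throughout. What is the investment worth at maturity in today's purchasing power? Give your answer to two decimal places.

£715,192.38

Nominal value at maturity: £575,270 × (1 + 10.0%)^3 ≈ £765,684.37.
Price-level factor over 3 years: (1 + 2.30%)^3 = 1.070599167.
Dividing the nominal maturity value by the price-level factor gives the value in today's money.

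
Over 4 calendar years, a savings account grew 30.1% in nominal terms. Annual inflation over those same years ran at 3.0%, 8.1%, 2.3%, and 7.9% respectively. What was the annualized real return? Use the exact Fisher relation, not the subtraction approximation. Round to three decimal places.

1.433%

Cumulative inflation factor: 1.030 × 1.081 × 1.023 × 1.079 ≈ 1.22902.
Nominal growth factor: 1.30100. Real growth factor = 1.30100 / 1.22902 ≈ 1.05856.
Annualized: 1.05856^(1/4) − 1 ≈ 0.01433.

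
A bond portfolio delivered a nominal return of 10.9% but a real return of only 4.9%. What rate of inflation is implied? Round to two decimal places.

From (1+r_nom) = (1+r_real)(1+π), we get 1+π = (1 + 10.9%)/(1 + 4.9%) = 1.109/1.049 ≈ 1.05720.
So π ≈ 5.7197%.

5.72%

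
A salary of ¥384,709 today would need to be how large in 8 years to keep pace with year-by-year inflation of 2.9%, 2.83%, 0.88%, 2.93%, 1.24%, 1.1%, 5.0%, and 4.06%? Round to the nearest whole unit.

¥472,706

Cumulative price-level factor: 1.029 × 1.0283 × 1.0088 × 1.0293 × 1.0124 × 1.011 × 1.050 × 1.0406 ≈ 1.2287362462.
The nominal amount required is ¥384,709 scaled up by that factor.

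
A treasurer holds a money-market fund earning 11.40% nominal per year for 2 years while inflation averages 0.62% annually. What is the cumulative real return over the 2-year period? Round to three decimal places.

The annual real rate is (1+11.40%)/(1+0.62%) − 1 = 10.7136%.
Compounded over 2 years: (1 + 0.107136)^2 − 1 ≈ 0.22575.

22.575%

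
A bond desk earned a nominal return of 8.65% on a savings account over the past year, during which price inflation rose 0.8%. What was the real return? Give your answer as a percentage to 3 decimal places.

7.788%

Real return via the Fisher equation: (1 + 8.65%)/(1 + 0.8%) − 1 = 1.0865/1.008 − 1 ≈ 0.07788.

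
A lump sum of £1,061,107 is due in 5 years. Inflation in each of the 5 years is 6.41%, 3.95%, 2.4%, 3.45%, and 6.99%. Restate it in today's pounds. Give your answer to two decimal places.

£846,405.75

Price-level factor over 5 years: 1.0641 × 1.0395 × 1.024 × 1.0345 × 1.0699 ≈ 1.2536623289.
Purchasing power today: £1,061,107 divided by that factor.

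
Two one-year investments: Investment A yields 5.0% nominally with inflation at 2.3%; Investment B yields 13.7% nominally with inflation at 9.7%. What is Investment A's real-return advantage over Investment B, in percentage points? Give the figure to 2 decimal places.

Investment A real return: 1.050/1.023 − 1 = 2.639%.
Investment B real return: 1.137/1.097 − 1 = 3.646%.
Difference: 2.639 − 3.646 = -1.007 pp.

-1.01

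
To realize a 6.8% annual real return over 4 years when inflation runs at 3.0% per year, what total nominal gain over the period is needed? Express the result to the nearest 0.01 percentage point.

Required annual nominal rate: (1+6.8%)(1+3.0%) − 1 = 10.004%.
Cumulative over 4 years: (1 + 0.10004)^4 − 1 ≈ 0.46431.

46.43%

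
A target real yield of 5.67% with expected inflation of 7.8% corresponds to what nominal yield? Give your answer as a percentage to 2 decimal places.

By the Fisher equation, 1 + r_nom = (1 + 5.67%)(1 + 7.8%) = 1.0567 × 1.078 = 1.1391226.
So r_nom = 13.91226%.

13.91%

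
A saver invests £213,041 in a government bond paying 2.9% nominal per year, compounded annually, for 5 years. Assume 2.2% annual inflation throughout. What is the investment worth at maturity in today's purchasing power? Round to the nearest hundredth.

£220,437.56

Nominal value at maturity: £213,041 × (1 + 2.9%)^5 ≈ £245,776.34.
Price-level factor over 5 years: (1 + 2.2%)^5 ≈ 1.1149476564.
The maturity value deflated by that factor is the answer in today's purchasing power.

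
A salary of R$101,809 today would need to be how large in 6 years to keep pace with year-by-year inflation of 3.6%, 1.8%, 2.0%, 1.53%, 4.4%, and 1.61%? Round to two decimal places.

Cumulative price-level factor: 1.036 × 1.018 × 1.020 × 1.0153 × 1.044 × 1.0161 ≈ 1.1586147188.
The nominal amount required is R$101,809 scaled up by that factor.

R$117,957.41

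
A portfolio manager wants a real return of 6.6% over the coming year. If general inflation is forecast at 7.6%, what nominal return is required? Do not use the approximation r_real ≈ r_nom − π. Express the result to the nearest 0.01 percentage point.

By the Fisher equation, 1 + r_nom = (1 + 6.6%)(1 + 7.6%) = 1.066 × 1.076 = 1.147016.
So r_nom = 14.7016%.

14.70%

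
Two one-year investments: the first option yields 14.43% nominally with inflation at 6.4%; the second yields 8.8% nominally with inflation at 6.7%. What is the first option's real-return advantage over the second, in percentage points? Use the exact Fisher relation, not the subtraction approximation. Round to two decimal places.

The first option real return: 1.1443/1.064 − 1 = 7.547%.
The second real return: 1.088/1.067 − 1 = 1.968%.
Difference: 7.547 − 1.968 = 5.579 pp.

5.58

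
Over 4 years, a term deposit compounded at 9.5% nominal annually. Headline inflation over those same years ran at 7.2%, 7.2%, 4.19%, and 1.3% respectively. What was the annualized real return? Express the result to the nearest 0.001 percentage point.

Cumulative inflation factor: 1.072 × 1.072 × 1.0419 × 1.013 ≈ 1.21290.
Nominal growth factor: 1.43766. Real growth factor = 1.43766 / 1.21290 ≈ 1.18531.
Annualized: 1.18531^(1/4) − 1 ≈ 0.04342.

4.342%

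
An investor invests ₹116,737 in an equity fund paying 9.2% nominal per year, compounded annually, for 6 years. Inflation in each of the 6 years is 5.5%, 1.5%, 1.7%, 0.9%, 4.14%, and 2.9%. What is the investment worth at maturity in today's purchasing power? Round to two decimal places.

Nominal value at maturity: ₹116,737 × (1 + 9.2%)^6 ≈ ₹197,944.92.
Price-level factor over 6 years: 1.055 × 1.015 × 1.017 × 1.009 × 1.0414 × 1.029 ≈ 1.1775071940.
Dividing the nominal maturity value by the price-level factor gives the value in today's money.

₹168,105.06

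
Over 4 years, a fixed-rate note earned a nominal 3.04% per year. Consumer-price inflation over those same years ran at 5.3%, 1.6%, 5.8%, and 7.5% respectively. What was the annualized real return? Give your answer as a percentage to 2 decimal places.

Cumulative inflation factor: 1.053 × 1.016 × 1.058 × 1.075 ≈ 1.21679.
Nominal growth factor: 1.12726. Real growth factor = 1.12726 / 1.21679 ≈ 0.92642.
Annualized: 0.92642^(1/4) − 1 ≈ -0.01893.

-1.89%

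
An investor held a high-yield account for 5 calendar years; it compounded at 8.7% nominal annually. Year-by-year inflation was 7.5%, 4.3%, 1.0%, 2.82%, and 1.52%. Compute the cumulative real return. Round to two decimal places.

Cumulative inflation factor: 1.075 × 1.043 × 1.010 × 1.0282 × 1.0152 ≈ 1.18207.
Nominal growth factor: 1.51757. Real growth factor = 1.51757 / 1.18207 ≈ 1.28382.
Total real return ≈ 28.3821%.

28.38%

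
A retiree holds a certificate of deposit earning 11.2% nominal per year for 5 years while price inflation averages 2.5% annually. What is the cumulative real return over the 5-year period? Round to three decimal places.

50.281%

The annual real rate is (1+11.2%)/(1+2.5%) − 1 = 8.4878%.
Compounded over 5 years: (1 + 0.084878)^5 − 1 ≈ 0.50281.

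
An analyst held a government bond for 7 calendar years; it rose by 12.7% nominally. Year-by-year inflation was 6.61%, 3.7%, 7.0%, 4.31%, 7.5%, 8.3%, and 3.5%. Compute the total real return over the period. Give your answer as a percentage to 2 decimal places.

Cumulative inflation factor: 1.0661 × 1.037 × 1.070 × 1.0431 × 1.075 × 1.083 × 1.035 ≈ 1.48684.
Nominal growth factor: 1.12700. Real growth factor = 1.12700 / 1.48684 ≈ 0.75798.
Total real return ≈ -24.2016%.

-24.20%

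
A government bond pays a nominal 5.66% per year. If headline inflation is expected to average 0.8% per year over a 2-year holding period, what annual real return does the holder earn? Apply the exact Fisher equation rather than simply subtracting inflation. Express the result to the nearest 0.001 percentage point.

With constant rates the annual real return is the same each year: (1+5.66%)/(1+0.8%) − 1 = 0.04821.

4.821%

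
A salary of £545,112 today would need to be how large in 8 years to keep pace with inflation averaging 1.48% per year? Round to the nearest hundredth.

Cumulative price-level factor: (1+1.48%)^8 ≈ 1.1247180589.
Multiplying £545,112 by the price-level factor gives the future nominal sum.

£613,097.31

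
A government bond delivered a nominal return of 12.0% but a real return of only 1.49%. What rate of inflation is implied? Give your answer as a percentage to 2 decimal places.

From (1+r_nom) = (1+r_real)(1+π), we get 1+π = (1 + 12.0%)/(1 + 1.49%) = 1.120/1.0149 ≈ 1.10356.
So π ≈ 10.3557%.

10.36%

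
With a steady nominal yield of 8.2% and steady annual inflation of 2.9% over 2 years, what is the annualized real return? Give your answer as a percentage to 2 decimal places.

5.15%

With constant rates the annual real return is the same each year: (1+8.2%)/(1+2.9%) − 1 = 0.05151.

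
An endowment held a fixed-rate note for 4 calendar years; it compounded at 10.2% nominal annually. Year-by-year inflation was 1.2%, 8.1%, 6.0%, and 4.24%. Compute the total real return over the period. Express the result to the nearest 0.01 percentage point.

22.01%

Cumulative inflation factor: 1.012 × 1.081 × 1.060 × 1.0424 ≈ 1.20878.
Nominal growth factor: 1.47478. Real growth factor = 1.47478 / 1.20878 ≈ 1.22006.
Total real return ≈ 22.0056%.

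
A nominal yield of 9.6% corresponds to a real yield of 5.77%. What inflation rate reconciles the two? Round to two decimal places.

3.62%

From (1+r_nom) = (1+r_real)(1+π), we get 1+π = (1 + 9.6%)/(1 + 5.77%) = 1.096/1.0577 ≈ 1.03621.
So π ≈ 3.6211%.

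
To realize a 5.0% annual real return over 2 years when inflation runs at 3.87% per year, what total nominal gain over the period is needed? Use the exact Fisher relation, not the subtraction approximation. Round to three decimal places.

Required annual nominal rate: (1+5.0%)(1+3.87%) − 1 = 9.0635%.
Cumulative over 2 years: (1 + 0.090635)^2 − 1 ≈ 0.18948.

18.948%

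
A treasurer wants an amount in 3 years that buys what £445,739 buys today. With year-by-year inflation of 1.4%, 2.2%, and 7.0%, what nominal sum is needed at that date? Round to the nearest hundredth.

Cumulative price-level factor: 1.014 × 1.022 × 1.070 = 1.10884956.
The nominal amount required is £445,739 scaled up by that factor.

£494,257.49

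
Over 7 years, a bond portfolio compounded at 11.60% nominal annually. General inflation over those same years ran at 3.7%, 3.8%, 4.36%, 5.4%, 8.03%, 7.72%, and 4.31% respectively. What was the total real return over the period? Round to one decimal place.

50.0%

Cumulative inflation factor: 1.037 × 1.038 × 1.0436 × 1.054 × 1.0803 × 1.0772 × 1.0431 ≈ 1.43720.
Nominal growth factor: 2.15600. Real growth factor = 2.15600 / 1.43720 ≈ 1.50014.
Total real return ≈ 50.0140%.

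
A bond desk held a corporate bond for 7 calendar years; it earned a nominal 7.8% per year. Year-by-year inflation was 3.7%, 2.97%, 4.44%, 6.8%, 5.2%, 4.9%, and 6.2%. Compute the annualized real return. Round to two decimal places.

Cumulative inflation factor: 1.037 × 1.0297 × 1.0444 × 1.068 × 1.052 × 1.049 × 1.062 ≈ 1.39586.
Nominal growth factor: 1.69173. Real growth factor = 1.69173 / 1.39586 ≈ 1.21196.
Annualized: 1.21196^(1/7) − 1 ≈ 0.02784.

2.78%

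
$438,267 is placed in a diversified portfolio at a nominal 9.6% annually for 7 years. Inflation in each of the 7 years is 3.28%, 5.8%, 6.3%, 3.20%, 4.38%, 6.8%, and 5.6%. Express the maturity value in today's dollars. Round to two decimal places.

$589,990.92

Nominal value at maturity: $438,267 × (1 + 9.6%)^7 ≈ $832,554.46.
Price-level factor over 7 years: 1.0328 × 1.058 × 1.063 × 1.0320 × 1.0438 × 1.068 × 1.056 ≈ 1.4111309660.
The maturity value deflated by that factor is the answer in today's purchasing power.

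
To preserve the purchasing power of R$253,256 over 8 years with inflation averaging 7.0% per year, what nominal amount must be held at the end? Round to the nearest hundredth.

R$435,140.96

Cumulative price-level factor: (1+7.0%)^8 ≈ 1.7181861798.
Multiplying R$253,256 by the price-level factor gives the future nominal sum.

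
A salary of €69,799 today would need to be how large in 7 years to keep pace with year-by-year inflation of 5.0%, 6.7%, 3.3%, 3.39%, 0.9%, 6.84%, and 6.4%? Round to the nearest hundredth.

€95,796.24

Cumulative price-level factor: 1.050 × 1.067 × 1.033 × 1.0339 × 1.009 × 1.0684 × 1.064 ≈ 1.3724585873.
Multiplying €69,799 by the price-level factor gives the future nominal sum.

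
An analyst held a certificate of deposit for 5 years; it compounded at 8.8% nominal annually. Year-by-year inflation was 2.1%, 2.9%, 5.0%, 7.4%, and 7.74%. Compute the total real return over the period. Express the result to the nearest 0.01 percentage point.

19.44%

Cumulative inflation factor: 1.021 × 1.029 × 1.050 × 1.074 × 1.0774 ≈ 1.27647.
Nominal growth factor: 1.52456. Real growth factor = 1.52456 / 1.27647 ≈ 1.19435.
Total real return ≈ 19.4353%.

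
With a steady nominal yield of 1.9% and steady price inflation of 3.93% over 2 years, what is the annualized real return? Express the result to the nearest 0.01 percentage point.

-1.95%

With constant rates the annual real return is the same each year: (1+1.9%)/(1+3.93%) − 1 = -0.01953.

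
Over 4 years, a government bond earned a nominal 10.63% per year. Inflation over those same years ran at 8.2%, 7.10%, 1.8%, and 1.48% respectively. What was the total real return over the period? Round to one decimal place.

Cumulative inflation factor: 1.082 × 1.0710 × 1.018 × 1.0148 ≈ 1.19714.
Nominal growth factor: 1.49793. Real growth factor = 1.49793 / 1.19714 ≈ 1.25126.
Total real return ≈ 25.1257%.

25.1%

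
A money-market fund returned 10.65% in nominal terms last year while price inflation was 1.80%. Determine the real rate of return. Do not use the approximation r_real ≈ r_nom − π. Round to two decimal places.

Real return via the Fisher equation: (1 + 10.65%)/(1 + 1.80%) − 1 = 1.1065/1.0180 − 1 ≈ 0.08694.

8.69%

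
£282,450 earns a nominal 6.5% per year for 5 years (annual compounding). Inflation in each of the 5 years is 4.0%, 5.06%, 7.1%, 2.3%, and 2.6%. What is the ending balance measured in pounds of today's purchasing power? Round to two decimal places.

Nominal value at maturity: £282,450 × (1 + 6.5%)^5 ≈ £386,980.98.
Price-level factor over 5 years: 1.040 × 1.0506 × 1.071 × 1.023 × 1.026 ≈ 1.2282398987.
Dividing the nominal maturity value by the price-level factor gives the value in today's money.

£315,069.54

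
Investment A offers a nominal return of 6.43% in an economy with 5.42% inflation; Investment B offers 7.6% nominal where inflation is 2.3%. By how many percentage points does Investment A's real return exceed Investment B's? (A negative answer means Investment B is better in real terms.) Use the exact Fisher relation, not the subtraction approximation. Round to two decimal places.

Investment A real return: 1.0643/1.0542 − 1 = 0.958%.
Investment B real return: 1.076/1.023 − 1 = 5.181%.
Difference: 0.958 − 5.181 = -4.223 pp.

-4.22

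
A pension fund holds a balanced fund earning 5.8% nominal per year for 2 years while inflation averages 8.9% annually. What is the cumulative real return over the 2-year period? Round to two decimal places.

-5.61%

The annual real rate is (1+5.8%)/(1+8.9%) − 1 = -2.8466%.
Compounded over 2 years: (1 + -0.028466)^2 − 1 ≈ -0.05612.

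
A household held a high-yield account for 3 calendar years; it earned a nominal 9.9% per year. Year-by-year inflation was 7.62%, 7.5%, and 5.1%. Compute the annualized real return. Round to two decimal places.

2.97%

Cumulative inflation factor: 1.0762 × 1.075 × 1.051 ≈ 1.21592.
Nominal growth factor: 1.32737. Real growth factor = 1.32737 / 1.21592 ≈ 1.09166.
Annualized: 1.09166^(1/3) − 1 ≈ 0.02967.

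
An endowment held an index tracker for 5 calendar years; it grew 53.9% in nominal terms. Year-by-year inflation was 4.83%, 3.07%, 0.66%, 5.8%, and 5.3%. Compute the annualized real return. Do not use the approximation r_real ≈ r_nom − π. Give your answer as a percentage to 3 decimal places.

Cumulative inflation factor: 1.0483 × 1.0307 × 1.0066 × 1.058 × 1.053 ≈ 1.21168.
Nominal growth factor: 1.53900. Real growth factor = 1.53900 / 1.21168 ≈ 1.27013.
Annualized: 1.27013^(1/5) − 1 ≈ 0.04899.

4.899%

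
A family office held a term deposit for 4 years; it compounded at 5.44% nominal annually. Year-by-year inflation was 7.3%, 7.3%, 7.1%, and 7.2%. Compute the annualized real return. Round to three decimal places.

Cumulative inflation factor: 1.073 × 1.073 × 1.071 × 1.072 ≈ 1.32185.
Nominal growth factor: 1.23601. Real growth factor = 1.23601 / 1.32185 ≈ 0.93506.
Annualized: 0.93506^(1/4) − 1 ≈ -0.01665.

-1.665%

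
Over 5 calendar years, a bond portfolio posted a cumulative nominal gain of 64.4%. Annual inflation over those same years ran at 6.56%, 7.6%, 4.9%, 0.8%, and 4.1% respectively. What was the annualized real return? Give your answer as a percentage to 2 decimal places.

Cumulative inflation factor: 1.0656 × 1.076 × 1.049 × 1.008 × 1.041 ≈ 1.26210.
Nominal growth factor: 1.64400. Real growth factor = 1.64400 / 1.26210 ≈ 1.30259.
Annualized: 1.30259^(1/5) − 1 ≈ 0.05429.

5.43%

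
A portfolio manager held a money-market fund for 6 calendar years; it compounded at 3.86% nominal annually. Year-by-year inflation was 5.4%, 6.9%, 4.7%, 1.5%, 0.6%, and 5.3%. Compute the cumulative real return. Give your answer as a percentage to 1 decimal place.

Cumulative inflation factor: 1.054 × 1.069 × 1.047 × 1.015 × 1.006 × 1.053 ≈ 1.26840.
Nominal growth factor: 1.25513. Real growth factor = 1.25513 / 1.26840 ≈ 0.98954.
Total real return ≈ -1.0462%.

-1.0%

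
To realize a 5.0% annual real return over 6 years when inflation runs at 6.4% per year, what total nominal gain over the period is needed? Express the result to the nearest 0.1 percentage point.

94.4%

Required annual nominal rate: (1+5.0%)(1+6.4%) − 1 = 11.72%.
Cumulative over 6 years: (1 + 0.1172)^6 − 1 ≈ 0.94440.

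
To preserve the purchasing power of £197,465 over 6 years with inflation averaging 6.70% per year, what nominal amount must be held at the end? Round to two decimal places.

Cumulative price-level factor: (1+6.70%)^6 ≈ 1.4756607180.
Multiplying £197,465 by the price-level factor gives the future nominal sum.

£291,391.34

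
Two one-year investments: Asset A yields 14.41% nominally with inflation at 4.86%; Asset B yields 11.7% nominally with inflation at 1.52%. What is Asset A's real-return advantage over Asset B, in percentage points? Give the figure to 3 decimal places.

-0.920

Asset A real return: 1.1441/1.0486 − 1 = 9.1074%.
Asset B real return: 1.117/1.0152 − 1 = 10.0276%.
Difference: 9.1074 − 10.0276 = -0.9202 pp.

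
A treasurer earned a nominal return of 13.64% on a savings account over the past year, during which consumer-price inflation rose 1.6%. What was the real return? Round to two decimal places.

11.85%

Real return via the Fisher equation: (1 + 13.64%)/(1 + 1.6%) − 1 = 1.1364/1.016 − 1 ≈ 0.11850.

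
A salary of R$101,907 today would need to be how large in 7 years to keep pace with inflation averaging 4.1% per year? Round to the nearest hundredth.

Cumulative price-level factor: (1+4.1%)^7 ≈ 1.3248146031.
The nominal amount required is R$101,907 scaled up by that factor.

R$135,007.88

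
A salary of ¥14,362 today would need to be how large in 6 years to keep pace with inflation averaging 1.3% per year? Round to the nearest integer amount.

Cumulative price-level factor: (1+1.3%)^6 ≈ 1.0805793706.
The nominal amount required is ¥14,362 scaled up by that factor.

¥15,519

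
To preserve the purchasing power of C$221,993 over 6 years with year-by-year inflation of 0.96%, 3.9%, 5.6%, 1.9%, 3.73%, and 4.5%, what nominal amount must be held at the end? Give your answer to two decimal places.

C$271,620.75

Cumulative price-level factor: 1.0096 × 1.039 × 1.056 × 1.019 × 1.0373 × 1.045 ≈ 1.2235554618.
Multiplying C$221,993 by the price-level factor gives the future nominal sum.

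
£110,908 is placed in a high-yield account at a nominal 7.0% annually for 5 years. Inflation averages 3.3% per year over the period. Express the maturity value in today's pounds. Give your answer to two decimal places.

£132,245.27

Nominal value at maturity: £110,908 × (1 + 7.0%)^5 ≈ £155,554.21.
Price-level factor over 5 years: (1 + 3.3%)^5 ≈ 1.1762553387.
Dividing the nominal maturity value by the price-level factor gives the value in today's money.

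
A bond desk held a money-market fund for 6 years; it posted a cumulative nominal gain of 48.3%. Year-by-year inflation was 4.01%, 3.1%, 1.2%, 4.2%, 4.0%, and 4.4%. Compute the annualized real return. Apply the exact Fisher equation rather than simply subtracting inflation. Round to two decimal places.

Cumulative inflation factor: 1.0401 × 1.031 × 1.012 × 1.042 × 1.040 × 1.044 ≈ 1.22777.
Nominal growth factor: 1.48300. Real growth factor = 1.48300 / 1.22777 ≈ 1.20788.
Annualized: 1.20788^(1/6) − 1 ≈ 0.03198.

3.20%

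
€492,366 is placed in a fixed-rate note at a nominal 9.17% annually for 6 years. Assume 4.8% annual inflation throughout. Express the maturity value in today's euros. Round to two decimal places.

Nominal value at maturity: €492,366 × (1 + 9.17%)^6 ≈ €833,504.44.
Price-level factor over 6 years: (1 + 4.8%)^6 ≈ 1.3248530073.
Dividing the nominal maturity value by the price-level factor gives the value in today's money.

€629,129.75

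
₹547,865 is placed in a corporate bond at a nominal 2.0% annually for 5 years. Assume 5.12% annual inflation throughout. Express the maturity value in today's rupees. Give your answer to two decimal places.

Nominal value at maturity: ₹547,865 × (1 + 2.0%)^5 ≈ ₹604,887.23.
Price-level factor over 5 years: (1 + 5.12%)^5 ≈ 1.2835912889.
Dividing the nominal maturity value by the price-level factor gives the value in today's money.

₹471,245.98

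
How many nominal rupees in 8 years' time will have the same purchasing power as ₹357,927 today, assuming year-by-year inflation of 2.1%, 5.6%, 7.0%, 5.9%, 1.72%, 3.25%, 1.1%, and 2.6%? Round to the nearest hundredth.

₹476,385.78

Cumulative price-level factor: 1.021 × 1.056 × 1.070 × 1.059 × 1.0172 × 1.0325 × 1.011 × 1.026 ≈ 1.3309579242.
Multiplying ₹357,927 by the price-level factor gives the future nominal sum.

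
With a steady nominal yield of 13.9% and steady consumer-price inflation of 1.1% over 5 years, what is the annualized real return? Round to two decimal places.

12.66%

With constant rates the annual real return is the same each year: (1+13.9%)/(1+1.1%) − 1 = 0.12661.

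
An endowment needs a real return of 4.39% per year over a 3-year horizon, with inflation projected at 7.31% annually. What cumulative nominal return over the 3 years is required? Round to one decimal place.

40.6%

Required annual nominal rate: (1+4.39%)(1+7.31%) − 1 = 12.020909%.
Cumulative over 3 years: (1 + 0.12020909)^3 − 1 ≈ 0.40571.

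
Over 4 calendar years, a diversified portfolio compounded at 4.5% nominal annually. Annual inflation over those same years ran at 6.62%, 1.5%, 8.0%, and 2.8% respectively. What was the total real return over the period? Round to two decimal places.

Cumulative inflation factor: 1.0662 × 1.015 × 1.080 × 1.028 ≈ 1.20149.
Nominal growth factor: 1.19252. Real growth factor = 1.19252 / 1.20149 ≈ 0.99253.
Total real return ≈ -0.7470%.

-0.75%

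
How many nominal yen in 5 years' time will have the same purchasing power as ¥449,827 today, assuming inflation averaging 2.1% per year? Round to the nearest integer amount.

¥499,085

Cumulative price-level factor: (1+2.1%)^5 ≈ 1.1095035865.
The nominal amount required is ¥449,827 scaled up by that factor.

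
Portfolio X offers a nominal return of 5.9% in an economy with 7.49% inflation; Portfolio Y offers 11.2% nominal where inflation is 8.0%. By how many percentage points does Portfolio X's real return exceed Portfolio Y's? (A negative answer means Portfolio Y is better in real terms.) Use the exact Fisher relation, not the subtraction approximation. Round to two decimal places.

-4.44

Portfolio X real return: 1.059/1.0749 − 1 = -1.479%.
Portfolio Y real return: 1.112/1.080 − 1 = 2.963%.
Difference: -1.479 − 2.963 = -4.442 pp.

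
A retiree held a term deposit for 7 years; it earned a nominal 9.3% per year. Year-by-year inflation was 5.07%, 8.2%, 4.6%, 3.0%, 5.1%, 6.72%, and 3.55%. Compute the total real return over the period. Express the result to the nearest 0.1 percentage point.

Cumulative inflation factor: 1.0507 × 1.082 × 1.046 × 1.030 × 1.051 × 1.0672 × 1.0355 ≈ 1.42257.
Nominal growth factor: 1.86355. Real growth factor = 1.86355 / 1.42257 ≈ 1.30999.
Total real return ≈ 30.9989%.

31.0%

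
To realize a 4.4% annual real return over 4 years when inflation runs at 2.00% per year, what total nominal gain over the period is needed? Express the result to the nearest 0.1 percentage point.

28.6%

Required annual nominal rate: (1+4.4%)(1+2.00%) − 1 = 6.488%.
Cumulative over 4 years: (1 + 0.06488)^4 − 1 ≈ 0.28589.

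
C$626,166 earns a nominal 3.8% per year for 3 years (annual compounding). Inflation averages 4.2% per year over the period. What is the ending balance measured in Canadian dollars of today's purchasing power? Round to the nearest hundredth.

C$618,982.52

Nominal value at maturity: C$626,166 × (1 + 3.8%)^3 ≈ C$700,295.83.
Price-level factor over 3 years: (1 + 4.2%)^3 = 1.131366088.
The maturity value deflated by that factor is the answer in today's purchasing power.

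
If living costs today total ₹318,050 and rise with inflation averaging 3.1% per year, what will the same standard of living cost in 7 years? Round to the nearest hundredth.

Cumulative price-level factor: (1+3.1%)^7 ≈ 1.2382566157.
Multiplying ₹318,050 by the price-level factor gives the future nominal sum.

₹393,827.52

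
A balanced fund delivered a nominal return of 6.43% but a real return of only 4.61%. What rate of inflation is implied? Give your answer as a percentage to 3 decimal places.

From (1+r_nom) = (1+r_real)(1+π), we get 1+π = (1 + 6.43%)/(1 + 4.61%) = 1.0643/1.0461 ≈ 1.01740.
So π ≈ 1.7398%.

1.740%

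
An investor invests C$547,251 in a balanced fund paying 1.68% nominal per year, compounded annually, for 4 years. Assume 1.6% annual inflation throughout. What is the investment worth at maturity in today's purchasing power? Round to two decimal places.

C$548,976.66

Nominal value at maturity: C$547,251 × (1 + 1.68%)^4 ≈ C$584,963.43.
Price-level factor over 4 years: (1 + 1.6%)^4 ≈ 1.0655524495.
The maturity value deflated by that factor is the answer in today's purchasing power.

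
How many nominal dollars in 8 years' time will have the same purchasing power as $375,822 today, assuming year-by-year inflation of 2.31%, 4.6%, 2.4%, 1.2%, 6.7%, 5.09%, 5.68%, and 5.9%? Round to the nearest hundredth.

$523,030.50

Cumulative price-level factor: 1.0231 × 1.046 × 1.024 × 1.012 × 1.067 × 1.0509 × 1.0568 × 1.059 ≈ 1.3916973956.
The nominal amount required is $375,822 scaled up by that factor.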